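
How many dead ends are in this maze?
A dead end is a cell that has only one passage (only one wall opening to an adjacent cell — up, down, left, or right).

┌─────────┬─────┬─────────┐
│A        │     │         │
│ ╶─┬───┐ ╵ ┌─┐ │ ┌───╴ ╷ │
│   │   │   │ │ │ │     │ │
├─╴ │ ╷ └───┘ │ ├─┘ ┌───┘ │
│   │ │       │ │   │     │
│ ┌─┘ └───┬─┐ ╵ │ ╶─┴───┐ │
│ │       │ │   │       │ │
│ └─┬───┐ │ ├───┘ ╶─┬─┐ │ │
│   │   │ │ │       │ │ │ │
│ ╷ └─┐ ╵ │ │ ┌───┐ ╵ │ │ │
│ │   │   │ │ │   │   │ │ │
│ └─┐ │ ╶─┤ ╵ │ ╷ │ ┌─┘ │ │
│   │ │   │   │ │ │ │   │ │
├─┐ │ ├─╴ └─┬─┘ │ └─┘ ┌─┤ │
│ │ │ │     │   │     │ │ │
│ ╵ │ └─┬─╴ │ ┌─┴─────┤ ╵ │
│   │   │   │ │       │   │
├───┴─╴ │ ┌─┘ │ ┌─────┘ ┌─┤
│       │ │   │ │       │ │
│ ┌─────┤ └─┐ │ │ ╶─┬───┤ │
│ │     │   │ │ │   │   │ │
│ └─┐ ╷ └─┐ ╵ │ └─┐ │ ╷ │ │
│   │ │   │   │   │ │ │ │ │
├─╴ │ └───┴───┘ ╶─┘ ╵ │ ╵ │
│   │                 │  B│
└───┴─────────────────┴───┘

Checking each cell for number of passages:

Dead ends found at positions:
  (1, 6)
  (1, 8)
  (2, 10)
  (3, 1)
  (3, 5)
  (4, 2)
  (4, 10)
  (6, 9)
  (7, 0)
  (7, 3)
  (7, 11)
  (8, 10)
  (9, 5)
  (9, 12)
  (10, 1)
  (11, 4)
  (11, 8)
  (12, 0)
Total dead ends: 18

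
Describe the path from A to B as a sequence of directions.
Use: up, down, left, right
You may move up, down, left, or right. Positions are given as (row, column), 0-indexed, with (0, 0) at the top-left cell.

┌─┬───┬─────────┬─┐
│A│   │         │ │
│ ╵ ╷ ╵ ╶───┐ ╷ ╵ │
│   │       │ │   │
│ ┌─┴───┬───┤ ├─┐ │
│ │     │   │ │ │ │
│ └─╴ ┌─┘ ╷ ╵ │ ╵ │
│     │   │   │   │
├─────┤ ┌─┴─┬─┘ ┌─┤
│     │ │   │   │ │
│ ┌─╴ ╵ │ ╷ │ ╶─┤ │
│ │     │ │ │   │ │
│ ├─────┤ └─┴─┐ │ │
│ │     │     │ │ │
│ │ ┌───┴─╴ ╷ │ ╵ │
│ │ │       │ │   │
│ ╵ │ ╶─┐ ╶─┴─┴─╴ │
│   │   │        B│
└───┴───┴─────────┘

Finding the path and converting it to directions:
Path through cells: (0,0) → (1,0) → (1,1) → (0,1) → (0,2) → (1,2) → (1,3) → (0,3) → (0,4) → (0,5) → (0,6) → (0,7) → (1,7) → (1,8) → (2,8) → (3,8) → (3,7) → (4,7) → (4,6) → (5,6) → (5,7) → (6,7) → (7,7) → (7,8) → (8,8)
Directions: down, right, up, right, down, right, up, right, right, right, right, down, right, down, down, left, down, left, down, right, down, down, right, down

Solution:

┌─┬───┬─────────┬─┐
│A│↱ ↓│↱ → → → ↓│ │
│ ╵ ╷ ╵ ╶───┐ ╷ ╵ │
│↳ ↑│↳ ↑    │ │↳ ↓│
│ ┌─┴───┬───┤ ├─┐ │
│ │     │   │ │ │↓│
│ └─╴ ┌─┘ ╷ ╵ │ ╵ │
│     │   │   │↓ ↲│
├─────┤ ┌─┴─┬─┘ ┌─┤
│     │ │   │↓ ↲│ │
│ ┌─╴ ╵ │ ╷ │ ╶─┤ │
│ │     │ │ │↳ ↓│ │
│ ├─────┤ └─┴─┐ │ │
│ │     │     │↓│ │
│ │ ┌───┴─╴ ╷ │ ╵ │
│ │ │       │ │↳ ↓│
│ ╵ │ ╶─┐ ╶─┴─┴─╴ │
│   │   │        B│
└───┴───┴─────────┘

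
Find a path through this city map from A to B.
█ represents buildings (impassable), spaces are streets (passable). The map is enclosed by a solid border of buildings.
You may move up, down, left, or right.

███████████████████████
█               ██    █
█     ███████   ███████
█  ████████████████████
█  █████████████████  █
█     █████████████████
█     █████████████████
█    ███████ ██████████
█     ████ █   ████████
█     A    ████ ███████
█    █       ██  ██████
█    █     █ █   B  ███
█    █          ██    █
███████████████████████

Finding the shortest path from A to B:
Movement: cardinal only
Path length: 15 steps
Directions: down → down → down → right → right → right → right → right → right → right → right → up → right → right → right

Solution:

███████████████████████
█               ██    █
█     ███████   ███████
█  ████████████████████
█  █████████████████  █
█     █████████████████
█     █████████████████
█    ███████ ██████████
█     ████ █   ████████
█     A    ████ ███████
█    █↓      ██  ██████
█    █↓    █ █↱→→B  ███
█    █↳→→→→→→→↑ ██    █
███████████████████████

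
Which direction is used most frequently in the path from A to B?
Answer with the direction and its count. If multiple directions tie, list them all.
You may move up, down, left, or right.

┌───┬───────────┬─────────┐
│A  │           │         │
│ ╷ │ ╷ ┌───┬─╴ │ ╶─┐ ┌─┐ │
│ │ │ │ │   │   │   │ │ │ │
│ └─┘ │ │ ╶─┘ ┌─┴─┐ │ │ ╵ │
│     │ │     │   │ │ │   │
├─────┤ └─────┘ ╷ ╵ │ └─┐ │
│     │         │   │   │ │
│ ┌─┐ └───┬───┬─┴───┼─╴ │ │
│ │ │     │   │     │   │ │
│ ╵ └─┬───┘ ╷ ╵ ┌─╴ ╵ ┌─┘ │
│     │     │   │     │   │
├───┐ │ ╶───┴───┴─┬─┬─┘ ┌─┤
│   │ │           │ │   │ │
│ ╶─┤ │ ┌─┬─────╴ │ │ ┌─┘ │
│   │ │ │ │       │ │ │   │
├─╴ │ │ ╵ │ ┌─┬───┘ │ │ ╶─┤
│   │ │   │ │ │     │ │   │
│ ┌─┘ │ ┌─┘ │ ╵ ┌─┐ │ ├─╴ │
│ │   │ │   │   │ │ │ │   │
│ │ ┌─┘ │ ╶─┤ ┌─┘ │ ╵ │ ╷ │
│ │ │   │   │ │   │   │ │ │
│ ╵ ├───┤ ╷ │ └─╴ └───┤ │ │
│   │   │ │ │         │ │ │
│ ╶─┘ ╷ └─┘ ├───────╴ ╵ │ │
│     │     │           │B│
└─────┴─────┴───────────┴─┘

Directions: down, down, right, right, up, up, right, down, down, down, right, right, right, right, up, right, down, right, up, up, left, up, right, right, right, right, down, down, down, down, down, left, down, left, down, down, down, down, left, up, up, left, left, down, left, down, down, right, right, right, right, down, right, up, up, up, right, down, down, down
Counts: {'down': 23, 'right': 19, 'up': 11, 'left': 7}
Most common: down (23 times)

Solution:

┌───┬───────────┬─────────┐
│A  │↱ ↓        │↱ → → → ↓│
│ ╷ │ ╷ ┌───┬─╴ │ ╶─┐ ┌─┐ │
│↓│ │↑│↓│   │   │↑ ↰│ │ │↓│
│ └─┘ │ │ ╶─┘ ┌─┴─┐ │ │ ╵ │
│↳ → ↑│↓│     │↱ ↓│↑│ │  ↓│
├─────┤ └─────┘ ╷ ╵ │ └─┐ │
│     │↳ → → → ↑│↳ ↑│   │↓│
│ ┌─┐ └───┬───┬─┴───┼─╴ │ │
│ │ │     │   │     │   │↓│
│ ╵ └─┬───┘ ╷ ╵ ┌─╴ ╵ ┌─┘ │
│     │     │   │     │↓ ↲│
├───┐ │ ╶───┴───┴─┬─┬─┘ ┌─┤
│   │ │           │ │↓ ↲│ │
│ ╶─┤ │ ┌─┬─────╴ │ │ ┌─┘ │
│   │ │ │ │       │ │↓│   │
├─╴ │ │ ╵ │ ┌─┬───┘ │ │ ╶─┤
│   │ │   │ │ │↓ ← ↰│↓│   │
│ ┌─┘ │ ┌─┘ │ ╵ ┌─┐ │ ├─╴ │
│ │   │ │   │↓ ↲│ │↑│↓│↱ ↓│
│ │ ┌─┘ │ ╶─┤ ┌─┘ │ ╵ │ ╷ │
│ │ │   │   │↓│   │↑ ↲│↑│↓│
│ ╵ ├───┤ ╷ │ └─╴ └───┤ │ │
│   │   │ │ │↳ → → → ↓│↑│↓│
│ ╶─┘ ╷ └─┘ ├───────╴ ╵ │ │
│     │     │        ↳ ↑│B│
└─────┴─────┴───────────┴─┘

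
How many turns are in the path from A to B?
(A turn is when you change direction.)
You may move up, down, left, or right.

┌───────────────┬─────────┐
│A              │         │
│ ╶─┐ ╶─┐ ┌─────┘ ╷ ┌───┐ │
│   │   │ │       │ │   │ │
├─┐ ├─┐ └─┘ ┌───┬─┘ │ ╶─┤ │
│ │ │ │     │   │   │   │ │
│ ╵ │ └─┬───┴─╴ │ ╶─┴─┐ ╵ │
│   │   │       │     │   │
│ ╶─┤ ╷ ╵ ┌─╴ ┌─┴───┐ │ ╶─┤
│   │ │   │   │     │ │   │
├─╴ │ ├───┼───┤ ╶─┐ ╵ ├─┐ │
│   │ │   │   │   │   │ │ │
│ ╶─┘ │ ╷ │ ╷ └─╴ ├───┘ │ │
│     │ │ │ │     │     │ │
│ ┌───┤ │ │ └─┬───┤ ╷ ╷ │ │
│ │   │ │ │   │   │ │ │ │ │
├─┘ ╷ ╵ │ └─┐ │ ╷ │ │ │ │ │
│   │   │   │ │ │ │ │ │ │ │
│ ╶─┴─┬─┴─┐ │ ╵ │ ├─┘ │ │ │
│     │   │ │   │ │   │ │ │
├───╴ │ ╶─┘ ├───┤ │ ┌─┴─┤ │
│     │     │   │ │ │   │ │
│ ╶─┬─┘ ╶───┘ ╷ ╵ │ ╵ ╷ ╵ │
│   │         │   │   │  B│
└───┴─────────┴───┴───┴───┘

Directions: right, right, down, right, down, right, right, up, right, right, right, up, right, right, right, right, down, down, down, left, down, right, down, down, down, down, down, down, down
Number of turns: 13

Solution:

┌───────────────┬─────────┐
│A → ↓          │↱ → → → ↓│
│ ╶─┐ ╶─┐ ┌─────┘ ╷ ┌───┐ │
│   │↳ ↓│ │↱ → → ↑│ │   │↓│
├─┐ ├─┐ └─┘ ┌───┬─┘ │ ╶─┤ │
│ │ │ │↳ → ↑│   │   │   │↓│
│ ╵ │ └─┬───┴─╴ │ ╶─┴─┐ ╵ │
│   │   │       │     │↓ ↲│
│ ╶─┤ ╷ ╵ ┌─╴ ┌─┴───┐ │ ╶─┤
│   │ │   │   │     │ │↳ ↓│
├─╴ │ ├───┼───┤ ╶─┐ ╵ ├─┐ │
│   │ │   │   │   │   │ │↓│
│ ╶─┘ │ ╷ │ ╷ └─╴ ├───┘ │ │
│     │ │ │ │     │     │↓│
│ ┌───┤ │ │ └─┬───┤ ╷ ╷ │ │
│ │   │ │ │   │   │ │ │ │↓│
├─┘ ╷ ╵ │ └─┐ │ ╷ │ │ │ │ │
│   │   │   │ │ │ │ │ │ │↓│
│ ╶─┴─┬─┴─┐ │ ╵ │ ├─┘ │ │ │
│     │   │ │   │ │   │ │↓│
├───╴ │ ╶─┘ ├───┤ │ ┌─┴─┤ │
│     │     │   │ │ │   │↓│
│ ╶─┬─┘ ╶───┘ ╷ ╵ │ ╵ ╷ ╵ │
│   │         │   │   │  B│
└───┴─────────┴───┴───┴───┘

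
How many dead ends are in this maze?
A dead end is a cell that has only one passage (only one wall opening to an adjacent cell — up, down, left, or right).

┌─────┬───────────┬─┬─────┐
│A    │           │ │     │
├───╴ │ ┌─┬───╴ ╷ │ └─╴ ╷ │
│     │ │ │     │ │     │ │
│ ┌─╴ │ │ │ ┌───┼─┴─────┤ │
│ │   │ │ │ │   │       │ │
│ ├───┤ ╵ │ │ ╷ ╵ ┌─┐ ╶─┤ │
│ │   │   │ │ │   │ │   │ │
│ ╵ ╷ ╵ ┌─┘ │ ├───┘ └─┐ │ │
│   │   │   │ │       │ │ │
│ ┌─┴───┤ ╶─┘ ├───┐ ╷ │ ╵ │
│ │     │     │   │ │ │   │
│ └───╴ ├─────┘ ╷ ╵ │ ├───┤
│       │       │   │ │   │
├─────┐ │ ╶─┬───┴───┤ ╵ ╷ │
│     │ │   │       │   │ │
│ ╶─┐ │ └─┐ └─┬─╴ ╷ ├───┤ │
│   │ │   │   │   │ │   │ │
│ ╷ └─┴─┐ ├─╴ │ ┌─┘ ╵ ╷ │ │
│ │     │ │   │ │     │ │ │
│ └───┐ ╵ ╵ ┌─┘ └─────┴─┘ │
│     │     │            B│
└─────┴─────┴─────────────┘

Checking each cell for number of passages:

Dead ends found at positions:
  (0, 0)
  (0, 9)
  (0, 10)
  (1, 4)
  (1, 8)
  (2, 1)
  (2, 11)
  (3, 9)
  (4, 7)
  (5, 1)
  (7, 6)
  (8, 2)
  (9, 8)
  (9, 11)
  (10, 2)
  (10, 6)
Total dead ends: 16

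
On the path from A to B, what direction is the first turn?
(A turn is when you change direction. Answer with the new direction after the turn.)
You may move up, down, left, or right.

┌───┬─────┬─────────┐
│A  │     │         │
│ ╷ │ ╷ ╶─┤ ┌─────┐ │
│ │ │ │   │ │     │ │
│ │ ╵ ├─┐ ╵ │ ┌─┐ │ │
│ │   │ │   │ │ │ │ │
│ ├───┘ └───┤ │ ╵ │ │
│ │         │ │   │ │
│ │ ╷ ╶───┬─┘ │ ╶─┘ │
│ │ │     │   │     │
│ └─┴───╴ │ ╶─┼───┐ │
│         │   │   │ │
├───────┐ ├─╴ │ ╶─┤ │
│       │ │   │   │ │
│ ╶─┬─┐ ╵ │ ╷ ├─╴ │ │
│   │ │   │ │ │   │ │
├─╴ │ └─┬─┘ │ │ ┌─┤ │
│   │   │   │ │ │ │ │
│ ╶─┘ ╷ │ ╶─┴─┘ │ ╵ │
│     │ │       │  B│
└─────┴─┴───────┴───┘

Directions: right, down, down, right, up, up, right, down, right, down, right, up, up, right, right, right, right, down, down, down, down, down, down, down, down, down
First turn direction: down

Solution:

┌───┬─────┬─────────┐
│A ↓│↱ ↓  │↱ → → → ↓│
│ ╷ │ ╷ ╶─┤ ┌─────┐ │
│ │↓│↑│↳ ↓│↑│     │↓│
│ │ ╵ ├─┐ ╵ │ ┌─┐ │ │
│ │↳ ↑│ │↳ ↑│ │ │ │↓│
│ ├───┘ └───┤ │ ╵ │ │
│ │         │ │   │↓│
│ │ ╷ ╶───┬─┘ │ ╶─┘ │
│ │ │     │   │    ↓│
│ └─┴───╴ │ ╶─┼───┐ │
│         │   │   │↓│
├───────┐ ├─╴ │ ╶─┤ │
│       │ │   │   │↓│
│ ╶─┬─┐ ╵ │ ╷ ├─╴ │ │
│   │ │   │ │ │   │↓│
├─╴ │ └─┬─┘ │ │ ┌─┤ │
│   │   │   │ │ │ │↓│
│ ╶─┘ ╷ │ ╶─┴─┘ │ ╵ │
│     │ │       │  B│
└─────┴─┴───────┴───┘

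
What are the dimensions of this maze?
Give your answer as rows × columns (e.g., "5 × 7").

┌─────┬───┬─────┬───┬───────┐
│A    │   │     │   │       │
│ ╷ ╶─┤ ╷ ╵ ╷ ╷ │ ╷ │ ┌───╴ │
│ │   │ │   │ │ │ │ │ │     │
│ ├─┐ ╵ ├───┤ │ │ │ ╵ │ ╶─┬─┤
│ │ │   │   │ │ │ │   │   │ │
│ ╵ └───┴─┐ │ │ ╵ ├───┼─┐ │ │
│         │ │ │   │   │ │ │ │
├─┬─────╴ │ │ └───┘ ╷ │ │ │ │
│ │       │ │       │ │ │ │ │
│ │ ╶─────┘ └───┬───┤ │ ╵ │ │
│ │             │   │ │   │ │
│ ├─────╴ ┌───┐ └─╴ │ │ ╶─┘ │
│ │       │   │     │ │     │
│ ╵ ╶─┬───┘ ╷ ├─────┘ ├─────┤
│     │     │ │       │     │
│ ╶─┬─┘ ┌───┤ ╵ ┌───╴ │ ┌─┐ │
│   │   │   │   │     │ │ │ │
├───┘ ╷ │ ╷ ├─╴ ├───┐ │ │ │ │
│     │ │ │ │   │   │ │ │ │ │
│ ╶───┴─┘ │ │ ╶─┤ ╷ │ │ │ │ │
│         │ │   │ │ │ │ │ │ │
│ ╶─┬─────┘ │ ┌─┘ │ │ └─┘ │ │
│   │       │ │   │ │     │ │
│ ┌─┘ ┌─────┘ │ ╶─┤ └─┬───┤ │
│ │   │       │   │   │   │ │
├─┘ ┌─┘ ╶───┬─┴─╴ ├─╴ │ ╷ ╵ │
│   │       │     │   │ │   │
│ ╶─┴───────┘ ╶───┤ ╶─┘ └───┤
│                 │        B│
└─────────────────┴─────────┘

Counting the maze dimensions:
Rows (vertical): 15
Columns (horizontal): 14
Dimensions: 15 × 14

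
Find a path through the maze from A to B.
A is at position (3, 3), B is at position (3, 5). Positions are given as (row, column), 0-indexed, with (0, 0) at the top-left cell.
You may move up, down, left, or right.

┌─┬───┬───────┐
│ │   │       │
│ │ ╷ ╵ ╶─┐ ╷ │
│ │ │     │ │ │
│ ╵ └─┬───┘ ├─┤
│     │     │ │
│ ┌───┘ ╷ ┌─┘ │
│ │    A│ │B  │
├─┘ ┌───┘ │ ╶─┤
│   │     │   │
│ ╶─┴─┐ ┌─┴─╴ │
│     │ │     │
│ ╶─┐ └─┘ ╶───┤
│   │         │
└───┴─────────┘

Finding the shortest path from (3, 3) to (3, 5):
Path length: 16 steps
Directions: left → left → down → left → down → right → right → down → right → right → up → right → right → up → left → up

Solution:

┌─┬───┬───────┐
│ │   │       │
│ │ ╷ ╵ ╶─┐ ╷ │
│ │ │     │ │ │
│ ╵ └─┬───┘ ├─┤
│     │     │ │
│ ┌───┘ ╷ ┌─┘ │
│ │↓ ← A│ │B  │
├─┘ ┌───┘ │ ╶─┤
│↓ ↲│     │↑ ↰│
│ ╶─┴─┐ ┌─┴─╴ │
│↳ → ↓│ │↱ → ↑│
│ ╶─┐ └─┘ ╶───┤
│   │↳ → ↑    │
└───┴─────────┘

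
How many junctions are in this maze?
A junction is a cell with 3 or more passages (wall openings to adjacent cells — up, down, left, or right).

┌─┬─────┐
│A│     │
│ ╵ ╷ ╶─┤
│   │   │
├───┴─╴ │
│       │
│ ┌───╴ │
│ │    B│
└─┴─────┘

Checking each cell for number of passages:

Junctions found (3+ passages):
  (0, 2): 3 passages
  (2, 3): 3 passages
Total junctions: 2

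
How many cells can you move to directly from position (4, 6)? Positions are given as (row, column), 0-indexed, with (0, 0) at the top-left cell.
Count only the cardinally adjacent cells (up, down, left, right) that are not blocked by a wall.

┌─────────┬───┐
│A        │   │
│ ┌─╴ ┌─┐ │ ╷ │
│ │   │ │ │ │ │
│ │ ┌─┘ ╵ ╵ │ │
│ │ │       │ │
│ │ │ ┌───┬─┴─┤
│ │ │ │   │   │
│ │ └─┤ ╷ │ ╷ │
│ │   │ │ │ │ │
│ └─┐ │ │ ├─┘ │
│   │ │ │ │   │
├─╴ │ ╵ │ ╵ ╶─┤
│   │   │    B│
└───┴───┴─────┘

Checking passable neighbors of (4, 6):
Neighbors: (3, 6), (5, 6)
Count: 2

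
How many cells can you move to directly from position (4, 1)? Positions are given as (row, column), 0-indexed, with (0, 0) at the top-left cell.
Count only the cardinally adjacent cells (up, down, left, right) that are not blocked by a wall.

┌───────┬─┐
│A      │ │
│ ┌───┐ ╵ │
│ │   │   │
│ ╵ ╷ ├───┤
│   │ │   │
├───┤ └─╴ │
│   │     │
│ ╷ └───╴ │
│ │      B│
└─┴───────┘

Checking passable neighbors of (4, 1):
Neighbors: (3, 1), (4, 2)
Count: 2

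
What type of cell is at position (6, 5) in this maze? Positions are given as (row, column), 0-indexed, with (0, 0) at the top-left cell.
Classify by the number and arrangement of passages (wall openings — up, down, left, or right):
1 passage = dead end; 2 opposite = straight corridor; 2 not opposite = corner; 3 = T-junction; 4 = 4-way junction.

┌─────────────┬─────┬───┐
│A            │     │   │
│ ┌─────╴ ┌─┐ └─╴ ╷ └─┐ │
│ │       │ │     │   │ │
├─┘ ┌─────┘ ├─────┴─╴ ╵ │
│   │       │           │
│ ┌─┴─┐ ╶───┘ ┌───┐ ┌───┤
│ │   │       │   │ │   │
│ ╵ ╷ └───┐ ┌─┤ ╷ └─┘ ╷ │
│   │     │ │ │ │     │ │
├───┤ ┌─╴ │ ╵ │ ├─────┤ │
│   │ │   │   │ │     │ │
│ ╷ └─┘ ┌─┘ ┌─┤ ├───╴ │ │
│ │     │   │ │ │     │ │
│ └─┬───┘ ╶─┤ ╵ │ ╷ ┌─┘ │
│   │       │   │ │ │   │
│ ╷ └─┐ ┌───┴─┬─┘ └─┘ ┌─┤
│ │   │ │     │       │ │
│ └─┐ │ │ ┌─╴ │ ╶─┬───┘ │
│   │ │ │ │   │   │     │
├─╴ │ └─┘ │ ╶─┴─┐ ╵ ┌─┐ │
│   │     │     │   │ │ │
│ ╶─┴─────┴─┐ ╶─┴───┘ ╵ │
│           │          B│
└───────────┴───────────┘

Checking cell at (6, 5):
Number of passages: 2
Cell type: corner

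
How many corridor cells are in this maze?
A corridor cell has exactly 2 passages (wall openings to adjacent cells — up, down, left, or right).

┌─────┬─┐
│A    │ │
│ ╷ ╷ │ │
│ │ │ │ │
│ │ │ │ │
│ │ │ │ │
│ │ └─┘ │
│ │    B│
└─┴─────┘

Counting cells with exactly 2 passages:
Total corridor cells: 12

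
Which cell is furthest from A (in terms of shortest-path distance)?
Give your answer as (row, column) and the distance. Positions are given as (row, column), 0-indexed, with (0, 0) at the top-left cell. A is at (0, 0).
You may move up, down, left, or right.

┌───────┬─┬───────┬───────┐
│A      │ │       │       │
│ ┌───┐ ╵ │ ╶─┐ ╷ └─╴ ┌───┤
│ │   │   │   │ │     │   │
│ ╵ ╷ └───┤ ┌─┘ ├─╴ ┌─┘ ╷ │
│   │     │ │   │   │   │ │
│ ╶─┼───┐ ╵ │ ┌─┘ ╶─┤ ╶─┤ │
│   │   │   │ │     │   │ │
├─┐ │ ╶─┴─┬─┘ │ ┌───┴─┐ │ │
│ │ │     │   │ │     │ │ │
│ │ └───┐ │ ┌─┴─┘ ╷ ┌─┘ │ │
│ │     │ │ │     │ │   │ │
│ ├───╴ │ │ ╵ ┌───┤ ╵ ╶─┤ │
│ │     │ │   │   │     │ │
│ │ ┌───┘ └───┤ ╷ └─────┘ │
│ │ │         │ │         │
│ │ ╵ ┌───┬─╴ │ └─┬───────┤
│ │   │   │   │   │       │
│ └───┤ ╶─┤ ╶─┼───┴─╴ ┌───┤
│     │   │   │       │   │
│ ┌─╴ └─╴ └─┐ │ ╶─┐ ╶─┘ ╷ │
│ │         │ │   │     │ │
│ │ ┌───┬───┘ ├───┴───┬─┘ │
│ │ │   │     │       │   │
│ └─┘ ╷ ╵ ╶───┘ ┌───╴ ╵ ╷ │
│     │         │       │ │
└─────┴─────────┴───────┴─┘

Computing BFS distances from A to all cells:
Furthest cell: (8, 8)
Distance: 56 steps

Path from A to the furthest cell:

┌───────┬─┬───────┬───────┐
│A      │ │↱ → ↓  │       │
│ ┌───┐ ╵ │ ╶─┐ ╷ └─╴ ┌───┤
│↓│↱ ↓│   │↑  │↓│     │↱ ↓│
│ ╵ ╷ └───┤ ┌─┘ ├─╴ ┌─┘ ╷ │
│↳ ↑│↳ → ↓│↑│↓ ↲│   │↱ ↑│↓│
│ ╶─┼───┐ ╵ │ ┌─┘ ╶─┤ ╶─┤ │
│   │   │↳ ↑│↓│     │↑ ↰│↓│
├─┐ │ ╶─┴─┬─┘ │ ┌───┴─┐ │ │
│ │ │     │↓ ↲│ │↱ ↓  │↑│↓│
│ │ └───┐ │ ┌─┴─┘ ╷ ┌─┘ │ │
│ │     │ │↓│↱ → ↑│↓│↱ ↑│↓│
│ ├───╴ │ │ ╵ ┌───┤ ╵ ╶─┤ │
│ │     │ │↳ ↑│↓ ↰│↳ ↑  │↓│
│ │ ┌───┘ └───┤ ╷ └─────┘ │
│ │ │         │↓│↑ ← ← ← ↲│
│ │ ╵ ┌───┬─╴ │ └─┬───────┤
│ │   │   │   │↳ B│       │
│ └───┤ ╶─┤ ╶─┼───┴─╴ ┌───┤
│     │   │   │       │   │
│ ┌─╴ └─╴ └─┐ │ ╶─┐ ╶─┘ ╷ │
│ │         │ │   │     │ │
│ │ ┌───┬───┘ ├───┴───┬─┘ │
│ │ │   │     │       │   │
│ └─┘ ╷ ╵ ╶───┘ ┌───╴ ╵ ╷ │
│     │         │       │ │
└─────┴─────────┴───────┴─┘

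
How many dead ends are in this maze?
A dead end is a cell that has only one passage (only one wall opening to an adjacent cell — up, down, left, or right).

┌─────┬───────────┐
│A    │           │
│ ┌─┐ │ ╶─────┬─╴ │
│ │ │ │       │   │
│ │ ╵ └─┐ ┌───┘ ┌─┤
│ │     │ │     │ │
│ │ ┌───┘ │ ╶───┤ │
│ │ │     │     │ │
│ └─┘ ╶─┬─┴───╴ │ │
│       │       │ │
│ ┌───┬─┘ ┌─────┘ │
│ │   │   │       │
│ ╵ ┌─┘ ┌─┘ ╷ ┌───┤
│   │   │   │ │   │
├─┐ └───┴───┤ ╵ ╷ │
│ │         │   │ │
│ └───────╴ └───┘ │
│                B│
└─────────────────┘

Checking each cell for number of passages:

Dead ends found at positions:
  (1, 1)
  (1, 6)
  (2, 3)
  (2, 8)
  (3, 1)
  (4, 3)
  (5, 2)
  (6, 2)
  (6, 4)
  (7, 0)
Total dead ends: 10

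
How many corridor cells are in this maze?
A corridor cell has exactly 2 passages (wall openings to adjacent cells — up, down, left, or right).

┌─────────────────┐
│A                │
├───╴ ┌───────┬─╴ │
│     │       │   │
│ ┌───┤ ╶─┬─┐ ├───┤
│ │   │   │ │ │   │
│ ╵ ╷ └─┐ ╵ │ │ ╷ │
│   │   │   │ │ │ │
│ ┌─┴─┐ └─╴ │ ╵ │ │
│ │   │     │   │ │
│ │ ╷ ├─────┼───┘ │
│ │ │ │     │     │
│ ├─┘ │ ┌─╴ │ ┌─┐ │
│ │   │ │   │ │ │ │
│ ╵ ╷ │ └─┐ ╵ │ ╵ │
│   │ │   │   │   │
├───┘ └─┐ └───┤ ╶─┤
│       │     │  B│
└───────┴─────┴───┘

Counting cells with exactly 2 passages:
Total corridor cells: 63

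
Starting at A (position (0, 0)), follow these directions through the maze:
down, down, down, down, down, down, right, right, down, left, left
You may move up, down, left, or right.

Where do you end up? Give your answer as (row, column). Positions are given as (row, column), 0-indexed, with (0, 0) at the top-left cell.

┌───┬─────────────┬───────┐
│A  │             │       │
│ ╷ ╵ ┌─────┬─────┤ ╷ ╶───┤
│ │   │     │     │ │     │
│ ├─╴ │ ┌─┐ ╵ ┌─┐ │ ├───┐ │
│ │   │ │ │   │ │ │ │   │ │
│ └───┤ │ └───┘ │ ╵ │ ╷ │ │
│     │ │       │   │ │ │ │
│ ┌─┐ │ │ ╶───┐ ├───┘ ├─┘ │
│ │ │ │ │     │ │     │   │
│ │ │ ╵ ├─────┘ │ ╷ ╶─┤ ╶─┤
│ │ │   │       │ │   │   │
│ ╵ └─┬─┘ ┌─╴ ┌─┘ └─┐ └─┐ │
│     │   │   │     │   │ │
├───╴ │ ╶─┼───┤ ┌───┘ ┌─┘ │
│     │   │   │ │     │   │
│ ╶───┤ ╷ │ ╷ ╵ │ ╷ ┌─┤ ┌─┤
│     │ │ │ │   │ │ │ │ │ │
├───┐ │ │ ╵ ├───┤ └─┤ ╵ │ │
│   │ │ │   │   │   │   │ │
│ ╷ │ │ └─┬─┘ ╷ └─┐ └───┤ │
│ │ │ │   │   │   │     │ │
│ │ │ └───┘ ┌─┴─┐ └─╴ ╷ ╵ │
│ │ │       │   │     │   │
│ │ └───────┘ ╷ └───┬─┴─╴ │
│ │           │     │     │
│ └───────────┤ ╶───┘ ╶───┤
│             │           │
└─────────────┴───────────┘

Following directions step by step:
Start: (0, 0)
  down: (0, 0) → (1, 0)
  down: (1, 0) → (2, 0)
  down: (2, 0) → (3, 0)
  down: (3, 0) → (4, 0)
  down: (4, 0) → (5, 0)
  down: (5, 0) → (6, 0)
  right: (6, 0) → (6, 1)
  right: (6, 1) → (6, 2)
  down: (6, 2) → (7, 2)
  left: (7, 2) → (7, 1)
  left: (7, 1) → (7, 0)
Final position: (7, 0)

Path taken:

┌───┬─────────────┬───────┐
│A  │             │       │
│ ╷ ╵ ┌─────┬─────┤ ╷ ╶───┤
│↓│   │     │     │ │     │
│ ├─╴ │ ┌─┐ ╵ ┌─┐ │ ├───┐ │
│↓│   │ │ │   │ │ │ │   │ │
│ └───┤ │ └───┘ │ ╵ │ ╷ │ │
│↓    │ │       │   │ │ │ │
│ ┌─┐ │ │ ╶───┐ ├───┘ ├─┘ │
│↓│ │ │ │     │ │     │   │
│ │ │ ╵ ├─────┘ │ ╷ ╶─┤ ╶─┤
│↓│ │   │       │ │   │   │
│ ╵ └─┬─┘ ┌─╴ ┌─┘ └─┐ └─┐ │
│↳ → ↓│   │   │     │   │ │
├───╴ │ ╶─┼───┤ ┌───┘ ┌─┘ │
│B ← ↲│   │   │ │     │   │
│ ╶───┤ ╷ │ ╷ ╵ │ ╷ ┌─┤ ┌─┤
│     │ │ │ │   │ │ │ │ │ │
├───┐ │ │ ╵ ├───┤ └─┤ ╵ │ │
│   │ │ │   │   │   │   │ │
│ ╷ │ │ └─┬─┘ ╷ └─┐ └───┤ │
│ │ │ │   │   │   │     │ │
│ │ │ └───┘ ┌─┴─┐ └─╴ ╷ ╵ │
│ │ │       │   │     │   │
│ │ └───────┘ ╷ └───┬─┴─╴ │
│ │           │     │     │
│ └───────────┤ ╶───┘ ╶───┤
│             │           │
└─────────────┴───────────┘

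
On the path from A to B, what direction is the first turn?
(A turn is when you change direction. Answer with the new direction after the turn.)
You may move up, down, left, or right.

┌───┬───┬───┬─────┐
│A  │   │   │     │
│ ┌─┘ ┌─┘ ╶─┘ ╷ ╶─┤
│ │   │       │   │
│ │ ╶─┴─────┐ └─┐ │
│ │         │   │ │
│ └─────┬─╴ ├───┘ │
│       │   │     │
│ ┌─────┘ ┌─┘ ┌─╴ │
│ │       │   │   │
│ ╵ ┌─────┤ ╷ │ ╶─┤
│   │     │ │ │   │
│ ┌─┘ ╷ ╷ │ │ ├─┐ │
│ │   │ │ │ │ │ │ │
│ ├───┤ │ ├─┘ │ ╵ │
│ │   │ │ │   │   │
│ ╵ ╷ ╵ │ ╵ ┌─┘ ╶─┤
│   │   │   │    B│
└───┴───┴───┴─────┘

Directions: down, down, down, down, down, down, down, down, right, up, right, down, right, up, up, up, right, down, down, down, right, up, right, up, up, up, up, right, right, down, left, down, right, down, down, left, down, right
First turn direction: right

Solution:

┌───┬───┬───┬─────┐
│A  │   │   │     │
│ ┌─┘ ┌─┘ ╶─┘ ╷ ╶─┤
│↓│   │       │   │
│ │ ╶─┴─────┐ └─┐ │
│↓│         │   │ │
│ └─────┬─╴ ├───┘ │
│↓      │   │↱ → ↓│
│ ┌─────┘ ┌─┘ ┌─╴ │
│↓│       │  ↑│↓ ↲│
│ ╵ ┌─────┤ ╷ │ ╶─┤
│↓  │  ↱ ↓│ │↑│↳ ↓│
│ ┌─┘ ╷ ╷ │ │ ├─┐ │
│↓│   │↑│↓│ │↑│ │↓│
│ ├───┤ │ ├─┘ │ ╵ │
│↓│↱ ↓│↑│↓│↱ ↑│↓ ↲│
│ ╵ ╷ ╵ │ ╵ ┌─┘ ╶─┤
│↳ ↑│↳ ↑│↳ ↑│  ↳ B│
└───┴───┴───┴─────┘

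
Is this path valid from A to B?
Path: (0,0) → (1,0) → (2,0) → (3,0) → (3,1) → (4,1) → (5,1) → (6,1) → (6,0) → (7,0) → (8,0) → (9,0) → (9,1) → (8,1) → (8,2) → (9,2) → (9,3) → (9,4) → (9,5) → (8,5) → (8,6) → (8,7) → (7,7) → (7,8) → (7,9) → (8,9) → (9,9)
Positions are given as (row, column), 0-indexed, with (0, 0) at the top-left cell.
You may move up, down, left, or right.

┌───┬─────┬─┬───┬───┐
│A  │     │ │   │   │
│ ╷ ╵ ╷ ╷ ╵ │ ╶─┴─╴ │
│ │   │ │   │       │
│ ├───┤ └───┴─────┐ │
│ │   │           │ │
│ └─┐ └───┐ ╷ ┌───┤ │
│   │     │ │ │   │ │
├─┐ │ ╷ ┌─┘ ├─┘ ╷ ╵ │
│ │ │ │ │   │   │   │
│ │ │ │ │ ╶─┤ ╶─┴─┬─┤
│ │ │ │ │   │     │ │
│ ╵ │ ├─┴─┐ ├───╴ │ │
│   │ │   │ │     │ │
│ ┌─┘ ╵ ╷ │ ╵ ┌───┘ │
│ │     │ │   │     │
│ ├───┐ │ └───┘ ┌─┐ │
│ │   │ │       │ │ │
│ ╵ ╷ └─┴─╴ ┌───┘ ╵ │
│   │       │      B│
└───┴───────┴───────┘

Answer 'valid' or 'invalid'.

Checking path validity:
Result: All consecutive moves are passable.

valid

Correct solution:

┌───┬─────┬─┬───┬───┐
│A  │     │ │   │   │
│ ╷ ╵ ╷ ╷ ╵ │ ╶─┴─╴ │
│↓│   │ │   │       │
│ ├───┤ └───┴─────┐ │
│↓│   │           │ │
│ └─┐ └───┐ ╷ ┌───┤ │
│↳ ↓│     │ │ │   │ │
├─┐ │ ╷ ┌─┘ ├─┘ ╷ ╵ │
│ │↓│ │ │   │   │   │
│ │ │ │ │ ╶─┤ ╶─┴─┬─┤
│ │↓│ │ │   │     │ │
│ ╵ │ ├─┴─┐ ├───╴ │ │
│↓ ↲│ │   │ │     │ │
│ ┌─┘ ╵ ╷ │ ╵ ┌───┘ │
│↓│     │ │   │↱ → ↓│
│ ├───┐ │ └───┘ ┌─┐ │
│↓│↱ ↓│ │  ↱ → ↑│ │↓│
│ ╵ ╷ └─┴─╴ ┌───┘ ╵ │
│↳ ↑│↳ → → ↑│      B│
└───┴───────┴───────┘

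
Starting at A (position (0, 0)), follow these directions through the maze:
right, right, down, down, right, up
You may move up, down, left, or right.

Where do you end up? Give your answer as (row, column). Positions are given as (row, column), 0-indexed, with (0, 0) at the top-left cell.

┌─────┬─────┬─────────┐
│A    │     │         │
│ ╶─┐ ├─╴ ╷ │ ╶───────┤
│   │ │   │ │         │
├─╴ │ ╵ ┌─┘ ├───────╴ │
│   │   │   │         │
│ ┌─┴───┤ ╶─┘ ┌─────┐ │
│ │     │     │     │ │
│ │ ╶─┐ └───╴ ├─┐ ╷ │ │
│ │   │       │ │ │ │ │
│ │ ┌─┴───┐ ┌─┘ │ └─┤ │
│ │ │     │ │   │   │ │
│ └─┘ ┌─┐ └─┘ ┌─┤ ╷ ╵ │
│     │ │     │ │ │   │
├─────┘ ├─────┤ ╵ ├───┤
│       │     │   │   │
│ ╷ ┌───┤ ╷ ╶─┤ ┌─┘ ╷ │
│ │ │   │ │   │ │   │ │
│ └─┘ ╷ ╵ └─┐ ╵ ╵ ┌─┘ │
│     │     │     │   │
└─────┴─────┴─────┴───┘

Following directions step by step:
Start: (0, 0)
  right: (0, 0) → (0, 1)
  right: (0, 1) → (0, 2)
  down: (0, 2) → (1, 2)
  down: (1, 2) → (2, 2)
  right: (2, 2) → (2, 3)
  up: (2, 3) → (1, 3)
Final position: (1, 3)

Path taken:

┌─────┬─────┬─────────┐
│A → ↓│     │         │
│ ╶─┐ ├─╴ ╷ │ ╶───────┤
│   │↓│B  │ │         │
├─╴ │ ╵ ┌─┘ ├───────╴ │
│   │↳ ↑│   │         │
│ ┌─┴───┤ ╶─┘ ┌─────┐ │
│ │     │     │     │ │
│ │ ╶─┐ └───╴ ├─┐ ╷ │ │
│ │   │       │ │ │ │ │
│ │ ┌─┴───┐ ┌─┘ │ └─┤ │
│ │ │     │ │   │   │ │
│ └─┘ ┌─┐ └─┘ ┌─┤ ╷ ╵ │
│     │ │     │ │ │   │
├─────┘ ├─────┤ ╵ ├───┤
│       │     │   │   │
│ ╷ ┌───┤ ╷ ╶─┤ ┌─┘ ╷ │
│ │ │   │ │   │ │   │ │
│ └─┘ ╷ ╵ └─┐ ╵ ╵ ┌─┘ │
│     │     │     │   │
└─────┴─────┴─────┴───┘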